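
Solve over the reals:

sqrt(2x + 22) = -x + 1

x = -3

Square both sides: 2x + 22 = (-x + 1)^2.
Expand and rearrange: x^2 - 4x - 21 = 0.
Solving gives x = 7 or x = -3.
Check each candidate in the original equation:
  x = 7: sqrt(36) = 6, while -x + 1 = -6 — extraneous.
  x = -3: sqrt(16) = 4, while -x + 1 = 4 — valid.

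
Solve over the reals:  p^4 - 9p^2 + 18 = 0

p = -2.4495 or p = -1.7321 or p = 1.7321 or p = 2.4495

Let u = p^2. The equation becomes u^2 - 9u + 18 = 0.
Factor: (u - 3)(u - 6) = 0, so u = 3 or u = 6.
p^2 = 3 gives p = +/-sqrt(3) ~= +/-1.7321.
p^2 = 6 gives p = +/-sqrt(6) ~= +/-2.4495.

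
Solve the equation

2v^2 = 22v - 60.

v = 5 or v = 6

Bring every term to one side: 2v^2 - 22v + 60 = 0.
Factor: 2(v - 5)(v - 6) = 0.
So v = 5 or v = 6.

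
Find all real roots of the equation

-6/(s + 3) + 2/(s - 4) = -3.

Multiply both sides by (s + 3)(s - 4):
-6(s - 4) + 2(s + 3) = -3(s + 3)(s - 4).
Expand and collect terms: -3s² + 7s + 6 = 0.
Factor or apply the quadratic formula: s = -0.6667 or s = 3.
Neither value makes a denominator zero (s ≠ -3, s ≠ 4), so both are valid.

s = -0.6667 or s = 3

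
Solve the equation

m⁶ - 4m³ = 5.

Let u = m³. The equation becomes u² - 4u - 5 = 0.
Factor: (u - 5)(u + 1) = 0, so u = 5 or u = -1.
m³ = 5 gives m = ∛(5) ≈ 1.71.
m³ = -1 gives m = -1.

m = -1 or m = 1.71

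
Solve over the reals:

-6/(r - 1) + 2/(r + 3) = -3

r = -3.4603 or r = 2.7936

Multiply both sides by (r - 1)(r + 3):
-6(r + 3) + 2(r - 1) = -3(r - 1)(r + 3).
Expand and collect terms: -3r² - 2r + 29 = 0.
By the quadratic formula, r = (2 ± √352) / -6, so r ≈ -3.4603 or r ≈ 2.7936.
Neither value makes a denominator zero (r ≠ 1, r ≠ -3), so both are valid.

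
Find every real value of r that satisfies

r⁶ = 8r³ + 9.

Let u = r³. The equation becomes u² - 8u - 9 = 0.
Factor: (u + 1)(u - 9) = 0, so u = -1 or u = 9.
r³ = -1 gives r = -1.
r³ = 9 gives r = ∛(9) ≈ 2.0801.

r = -1 or r = 2.0801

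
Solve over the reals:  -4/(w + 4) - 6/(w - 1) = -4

w = -3.2604 or w = 2.7604

Multiply both sides by (w + 4)(w - 1):
-4(w - 1) - 6(w + 4) = -4(w + 4)(w - 1).
Expand and collect terms: -4w^2 - 2w + 36 = 0.
By the quadratic formula, w = (2 +/- sqrt(580)) / -8, so w ~= -3.2604 or w ~= 2.7604.
Neither value makes a denominator zero (w != -4, w != 1), so both are valid.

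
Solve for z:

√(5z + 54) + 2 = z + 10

Isolate the radical: √(5z + 54) = z + 8.
Square both sides: 5z + 54 = (z + 8)².
Expand and rearrange: z² + 11z + 10 = 0.
Solving gives z = -1 or z = -10.
Check each candidate in the original equation:
  z = -1: √(49) = 7, while z + 8 = 7 — valid.
  z = -10: √(4) = 2, while z + 8 = -2 — extraneous.

z = -1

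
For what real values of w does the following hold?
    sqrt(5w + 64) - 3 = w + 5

Isolate the radical: sqrt(5w + 64) = w + 8.
Square both sides: 5w + 64 = (w + 8)^2.
Expand and rearrange: w^2 + 11w = 0.
Solving gives w = 0 or w = -11.
Check each candidate in the original equation:
  w = 0: sqrt(64) = 8, while w + 8 = 8 — valid.
  w = -11: sqrt(9) = 3, while w + 8 = -3 — extraneous.

w = 0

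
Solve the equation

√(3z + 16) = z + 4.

Square both sides: 3z + 16 = (z + 4)².
Expand and rearrange: z² + 5z = 0.
Solving gives z = 0 or z = -5.
Check each candidate in the original equation:
  z = 0: √(16) = 4, while z + 4 = 4 — valid.
  z = -5: √(1) = 1, while z + 4 = -1 — extraneous.

z = 0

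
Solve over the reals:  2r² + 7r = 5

r = -4.1085 or r = 0.6085

Rearrange to standard form: 2r² + 7r - 5 = 0.
Discriminant: (7)² − 4·2·(-5) = 89.
Quadratic formula: r = (-7 ± √89) / 4.
So r = -7/4 + √(89)/4 ≈ 0.6085 or r = -√(89)/4 - 7/4 ≈ -4.1085.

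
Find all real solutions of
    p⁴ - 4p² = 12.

p = -2.4495 or p = 2.4495

Let u = p². The equation becomes u² - 4u - 12 = 0.
Factor: (u - 6)(u + 2) = 0, so u = 6 or u = -2.
p² = 6 gives p = ±√(6) ≈ ±2.4495.
p² = -2 < 0 has no real solution.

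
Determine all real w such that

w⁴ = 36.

Let u = w². The equation becomes u² - 36 = 0.
Factor: (u + 6)(u - 6) = 0, so u = -6 or u = 6.
w² = -6 < 0 has no real solution.
w² = 6 gives w = ±√(6) ≈ ±2.4495.

w = -2.4495 or w = 2.4495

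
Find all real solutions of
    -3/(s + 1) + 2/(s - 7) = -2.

Multiply both sides by (s + 1)(s - 7):
-3(s - 7) + 2(s + 1) = -2(s + 1)(s - 7).
Expand and collect terms: -2s² + 13s - 9 = 0.
By the quadratic formula, s = (-13 ± √97) / -4, so s ≈ 0.7878 or s ≈ 5.7122.
Neither value makes a denominator zero (s ≠ -1, s ≠ 7), so both are valid.

s = 0.7878 or s = 5.7122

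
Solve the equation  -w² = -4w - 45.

w = -5 or w = 9

Bring every term to one side: -w² + 4w + 45 = 0.
Factor: -1(w + 5)(w - 9) = 0.
So w = -5 or w = 9.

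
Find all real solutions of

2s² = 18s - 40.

Bring every term to one side: 2s² - 18s + 40 = 0.
Factor: 2(s - 4)(s - 5) = 0.
So s = 4 or s = 5.

s = 4 or s = 5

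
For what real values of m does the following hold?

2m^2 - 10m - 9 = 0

Discriminant: (-10)^2 - 4*2*(-9) = 172.
Quadratic formula: m = (10 +/- sqrt(172)) / 4.
So m = 5/2 + sqrt(43)/2 ~= 5.7787 or m = 5/2 - sqrt(43)/2 ~= -0.7787.

m = -0.7787 or m = 5.7787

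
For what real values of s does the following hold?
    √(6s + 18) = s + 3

Square both sides: 6s + 18 = (s + 3)².
Expand and rearrange: s² - 9 = 0.
Solving gives s = 3 or s = -3.
Check each candidate in the original equation:
  s = 3: √(36) = 6, while s + 3 = 6 — valid.
  s = -3: √(0) = 0, while s + 3 = 0 — valid.

s = -3 or s = 3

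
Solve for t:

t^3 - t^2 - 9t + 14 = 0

t = -3.1926 or t = 2 or t = 2.1926

Possible rational roots are divisors of 14. Testing t = 2 gives 0, so (t - 2) is a factor.
Divide: t^3 - t^2 - 9t + 14 = (t - 2)(t^2 + t - 7).
Apply the quadratic formula to t^2 + t - 7 = 0: t = (-1 +/- sqrt(29))/2, i.e. t ~= 2.1926 or t ~= -3.1926.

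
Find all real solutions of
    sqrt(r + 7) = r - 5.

r = 9

Square both sides: r + 7 = (r - 5)^2.
Expand and rearrange: r^2 - 11r + 18 = 0.
Solving gives r = 9 or r = 2.
Check each candidate in the original equation:
  r = 9: sqrt(16) = 4, while r - 5 = 4 — valid.
  r = 2: sqrt(9) = 3, while r - 5 = -3 — extraneous.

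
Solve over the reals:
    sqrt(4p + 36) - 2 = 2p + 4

Isolate the radical: sqrt(4p + 36) = 2p + 6.
Square both sides: 4p + 36 = (2p + 6)^2.
Expand and rearrange: 4p^2 + 20p = 0.
Solving gives p = 0 or p = -5.
Check each candidate in the original equation:
  p = 0: sqrt(36) = 6, while 2p + 6 = 6 — valid.
  p = -5: sqrt(16) = 4, while 2p + 6 = -4 — extraneous.

p = 0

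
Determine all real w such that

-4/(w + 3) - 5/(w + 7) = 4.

w = -8.5262 or w = -3.7238

Multiply both sides by (w + 3)(w + 7):
-4(w + 7) - 5(w + 3) = 4(w + 3)(w + 7).
Expand and collect terms: 4w² + 49w + 127 = 0.
By the quadratic formula, w = (-49 ± √369) / 8, so w ≈ -3.7238 or w ≈ -8.5262.
Neither value makes a denominator zero (w ≠ -3, w ≠ -7), so both are valid.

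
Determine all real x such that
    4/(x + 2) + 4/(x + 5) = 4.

x = -4.3028 or x = -0.6972

Multiply both sides by (x + 2)(x + 5):
4(x + 5) + 4(x + 2) = 4(x + 2)(x + 5).
Expand and collect terms: 4x² + 20x + 12 = 0.
By the quadratic formula, x = (-20 ± √208) / 8, so x ≈ -0.6972 or x ≈ -4.3028.
Neither value makes a denominator zero (x ≠ -2, x ≠ -5), so both are valid.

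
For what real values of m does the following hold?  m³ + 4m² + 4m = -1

m = -2.618 or m = -1 or m = -0.382

Rearrange: m³ + 4m² + 4m + 1 = 0.
Possible rational roots are divisors of 1. Testing m = -1 gives 0, so (m + 1) is a factor.
Divide: m³ + 4m² + 4m + 1 = (m + 1)(m² + 3m + 1).
Apply the quadratic formula to m² + 3m + 1 = 0: m = (-3 ± √5)/2, i.e. m ≈ -0.382 or m ≈ -2.618.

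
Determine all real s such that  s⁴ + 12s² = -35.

Let u = s². The equation becomes u² + 12u + 35 = 0.
Factor: (u + 7)(u + 5) = 0, so u = -7 or u = -5.
s² = -7 < 0 has no real solution.
s² = -5 < 0 has no real solution.

No real solutions.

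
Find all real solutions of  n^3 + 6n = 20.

n = 2

Rearrange: n^3 + 6n - 20 = 0.
Possible rational roots are divisors of -20. Testing n = 2 gives 0, so (n - 2) is a factor.
Divide: n^3 + 6n - 20 = (n - 2)(n^2 + 2n + 10).
The quadratic n^2 + 2n + 10 has discriminant -36 < 0, so no further real roots.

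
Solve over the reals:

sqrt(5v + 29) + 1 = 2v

Isolate the radical: sqrt(5v + 29) = 2v - 1.
Square both sides: 5v + 29 = (2v - 1)^2.
Expand and rearrange: 4v^2 - 9v - 28 = 0.
Solving gives v = 4 or v = -1.75.
Check each candidate in the original equation:
  v = 4: sqrt(49) = 7, while 2v - 1 = 7 — valid.
  v = -1.75: sqrt(20.25) = 4.5, while 2v - 1 = -4.5 — extraneous.

v = 4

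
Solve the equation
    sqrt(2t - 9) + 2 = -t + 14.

Isolate the radical: sqrt(2t - 9) = -t + 12.
Square both sides: 2t - 9 = (-t + 12)^2.
Expand and rearrange: t^2 - 26t + 153 = 0.
Solving gives t = 17 or t = 9.
Check each candidate in the original equation:
  t = 17: sqrt(25) = 5, while -t + 12 = -5 — extraneous.
  t = 9: sqrt(9) = 3, while -t + 12 = 3 — valid.

t = 9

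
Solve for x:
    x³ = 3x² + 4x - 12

Rearrange: x³ - 3x² - 4x + 12 = 0.
Possible rational roots are divisors of 12. Testing x = -2 gives 0, so (x + 2) is a factor.
Divide: x³ - 3x² - 4x + 12 = (x + 2)(x² - 5x + 6).
Factor the quadratic: x = 3 or x = 2.

x = -2 or x = 2 or x = 3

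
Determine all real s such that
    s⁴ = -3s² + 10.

Let u = s². The equation becomes u² + 3u - 10 = 0.
Factor: (u + 5)(u - 2) = 0, so u = -5 or u = 2.
s² = -5 < 0 has no real solution.
s² = 2 gives s = ±√(2) ≈ ±1.4142.

s = -1.4142 or s = 1.4142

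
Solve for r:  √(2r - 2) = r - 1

Square both sides: 2r - 2 = (r - 1)².
Expand and rearrange: r² - 4r + 3 = 0.
Solving gives r = 3 or r = 1.
Check each candidate in the original equation:
  r = 3: √(4) = 2, while r - 1 = 2 — valid.
  r = 1: √(0) = 0, while r - 1 = 0 — valid.

r = 1 or r = 3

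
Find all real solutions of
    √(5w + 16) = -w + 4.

w = 0

Square both sides: 5w + 16 = (-w + 4)².
Expand and rearrange: w² - 13w = 0.
Solving gives w = 13 or w = 0.
Check each candidate in the original equation:
  w = 13: √(81) = 9, while -w + 4 = -9 — extraneous.
  w = 0: √(16) = 4, while -w + 4 = 4 — valid.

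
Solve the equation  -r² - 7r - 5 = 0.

Discriminant: (-7)² − 4·(-1)·(-5) = 29.
Quadratic formula: r = (7 ± √29) / (-2).
So r = -7/2 - √(29)/2 ≈ -6.1926 or r = -7/2 + √(29)/2 ≈ -0.8074.

r = -6.1926 or r = -0.8074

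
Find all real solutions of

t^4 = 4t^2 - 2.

Let u = t^2. The equation becomes u^2 - 4u + 2 = 0.
By the quadratic formula, u = sqrt(2) + 2 or u = 2 - sqrt(2).
t^2 = sqrt(2) + 2 gives t = +/-sqrt(sqrt(2) + 2) ~= +/-1.8478.
t^2 = 2 - sqrt(2) gives t = +/-sqrt(2 - sqrt(2)) ~= +/-0.7654.

t = -1.8478 or t = -0.7654 or t = 0.7654 or t = 1.8478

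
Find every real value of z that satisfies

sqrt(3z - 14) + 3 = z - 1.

Isolate the radical: sqrt(3z - 14) = z - 4.
Square both sides: 3z - 14 = (z - 4)^2.
Expand and rearrange: z^2 - 11z + 30 = 0.
Solving gives z = 6 or z = 5.
Check each candidate in the original equation:
  z = 6: sqrt(4) = 2, while z - 4 = 2 — valid.
  z = 5: sqrt(1) = 1, while z - 4 = 1 — valid.

z = 5 or z = 6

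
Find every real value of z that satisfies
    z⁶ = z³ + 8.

z = -1.3337 or z = 1.4996

Let u = z³. The equation becomes u² - u - 8 = 0.
By the quadratic formula, u = 1/2 + √(33)/2 or u = 1/2 - √(33)/2.
z³ = 1/2 + √(33)/2 gives z = ∛(1/2 + √(33)/2) ≈ 1.4996.
z³ = 1/2 - √(33)/2 gives z = -∛(-1/2 + √(33)/2) ≈ -1.3337.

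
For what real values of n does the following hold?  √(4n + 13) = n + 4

n = -3 or n = -1

Square both sides: 4n + 13 = (n + 4)².
Expand and rearrange: n² + 4n + 3 = 0.
Solving gives n = -1 or n = -3.
Check each candidate in the original equation:
  n = -1: √(9) = 3, while n + 4 = 3 — valid.
  n = -3: √(1) = 1, while n + 4 = 1 — valid.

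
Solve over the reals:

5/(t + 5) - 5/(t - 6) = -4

t = -6.1332 or t = 7.1332

Multiply both sides by (t + 5)(t - 6):
5(t - 6) - 5(t + 5) = -4(t + 5)(t - 6).
Expand and collect terms: -4t^2 + 4t + 175 = 0.
By the quadratic formula, t = (-4 +/- sqrt(2816)) / -8, so t ~= -6.1332 or t ~= 7.1332.
Neither value makes a denominator zero (t != -5, t != 6), so both are valid.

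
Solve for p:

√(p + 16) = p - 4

Square both sides: p + 16 = (p - 4)².
Expand and rearrange: p² - 9p = 0.
Solving gives p = 9 or p = 0.
Check each candidate in the original equation:
  p = 9: √(25) = 5, while p - 4 = 5 — valid.
  p = 0: √(16) = 4, while p - 4 = -4 — extraneous.

p = 9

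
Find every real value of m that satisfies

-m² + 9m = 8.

Bring every term to one side: -m² + 9m - 8 = 0.
Factor: -1(m - 1)(m - 8) = 0.
So m = 1 or m = 8.

m = 1 or m = 8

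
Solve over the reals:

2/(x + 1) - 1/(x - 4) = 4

Multiply both sides by (x + 1)(x - 4):
2(x - 4) - (x + 1) = 4(x + 1)(x - 4).
Expand and collect terms: 4x² - 13x - 7 = 0.
By the quadratic formula, x = (13 ± √281) / 8, so x ≈ 3.7204 or x ≈ -0.4704.
Neither value makes a denominator zero (x ≠ -1, x ≠ 4), so both are valid.

x = -0.4704 or x = 3.7204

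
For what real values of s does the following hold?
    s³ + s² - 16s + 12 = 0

s = -4.8284 or s = 0.8284 or s = 3

Possible rational roots are divisors of 12. Testing s = 3 gives 0, so (s - 3) is a factor.
Divide: s³ + s² - 16s + 12 = (s - 3)(s² + 4s - 4).
Apply the quadratic formula to s² + 4s - 4 = 0: s = (-4 ± √32)/2, i.e. s ≈ 0.8284 or s ≈ -4.8284.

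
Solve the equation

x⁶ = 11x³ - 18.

x = 1.2599 or x = 2.0801

Let u = x³. The equation becomes u² - 11u + 18 = 0.
Factor: (u - 2)(u - 9) = 0, so u = 2 or u = 9.
x³ = 2 gives x = ∛(2) ≈ 1.2599.
x³ = 9 gives x = ∛(9) ≈ 2.0801.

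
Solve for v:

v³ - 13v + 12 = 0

Possible rational roots are divisors of 12. Testing v = -4 gives 0, so (v + 4) is a factor.
Divide: v³ - 13v + 12 = (v + 4)(v² - 4v + 3).
Factor the quadratic: v = 3 or v = 1.

v = -4 or v = 1 or v = 3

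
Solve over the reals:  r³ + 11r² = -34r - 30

r = -6.4495 or r = -3 or r = -1.5505

Rearrange: r³ + 11r² + 34r + 30 = 0.
Possible rational roots are divisors of 30. Testing r = -3 gives 0, so (r + 3) is a factor.
Divide: r³ + 11r² + 34r + 30 = (r + 3)(r² + 8r + 10).
Apply the quadratic formula to r² + 8r + 10 = 0: r = (-8 ± √24)/2, i.e. r ≈ -1.5505 or r ≈ -6.4495.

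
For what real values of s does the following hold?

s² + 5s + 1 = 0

s = -4.7913 or s = -0.2087

Discriminant: (5)² − 4·1·1 = 21.
Quadratic formula: s = (-5 ± √21) / 2.
So s = -5/2 + √(21)/2 ≈ -0.2087 or s = -5/2 - √(21)/2 ≈ -4.7913.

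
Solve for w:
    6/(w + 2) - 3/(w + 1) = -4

Multiply both sides by (w + 2)(w + 1):
6(w + 1) - 3(w + 2) = -4(w + 2)(w + 1).
Expand and collect terms: -4w² - 15w - 8 = 0.
By the quadratic formula, w = (15 ± √97) / -8, so w ≈ -3.1061 or w ≈ -0.6439.
Neither value makes a denominator zero (w ≠ -2, w ≠ -1), so both are valid.

w = -3.1061 or w = -0.6439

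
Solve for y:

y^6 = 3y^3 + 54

Let u = y^3. The equation becomes u^2 - 3u - 54 = 0.
Factor: (u + 6)(u - 9) = 0, so u = -6 or u = 9.
y^3 = -6 gives y = -(6)^(1/3) ~= -1.8171.
y^3 = 9 gives y = (9)^(1/3) ~= 2.0801.

y = -1.8171 or y = 2.0801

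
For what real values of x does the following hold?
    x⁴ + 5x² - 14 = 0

Let u = x². The equation becomes u² + 5u - 14 = 0.
Factor: (u - 2)(u + 7) = 0, so u = 2 or u = -7.
x² = 2 gives x = ±√(2) ≈ ±1.4142.
x² = -7 < 0 has no real solution.

x = -1.4142 or x = 1.4142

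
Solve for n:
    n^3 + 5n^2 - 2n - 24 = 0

Possible rational roots are divisors of -24. Testing n = 2 gives 0, so (n - 2) is a factor.
Divide: n^3 + 5n^2 - 2n - 24 = (n - 2)(n^2 + 7n + 12).
Factor the quadratic: n = -3 or n = -4.

n = -4 or n = -3 or n = 2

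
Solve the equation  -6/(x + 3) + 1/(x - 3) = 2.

Multiply both sides by (x + 3)(x - 3):
-6(x - 3) + (x + 3) = 2(x + 3)(x - 3).
Expand and collect terms: 2x^2 + 5x - 39 = 0.
By the quadratic formula, x = (-5 +/- sqrt(337)) / 4, so x ~= 3.3394 or x ~= -5.8394.
Neither value makes a denominator zero (x != -3, x != 3), so both are valid.

x = -5.8394 or x = 3.3394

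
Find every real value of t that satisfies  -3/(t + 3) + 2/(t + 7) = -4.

t = -7.4276 or t = -2.3224

Multiply both sides by (t + 3)(t + 7):
-3(t + 7) + 2(t + 3) = -4(t + 3)(t + 7).
Expand and collect terms: -4t^2 - 39t - 69 = 0.
By the quadratic formula, t = (39 +/- sqrt(417)) / -8, so t ~= -7.4276 or t ~= -2.3224.
Neither value makes a denominator zero (t != -3, t != -7), so both are valid.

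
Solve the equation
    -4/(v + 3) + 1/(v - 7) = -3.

v = -1.613 or v = 6.613

Multiply both sides by (v + 3)(v - 7):
-4(v - 7) + (v + 3) = -3(v + 3)(v - 7).
Expand and collect terms: -3v² + 15v + 32 = 0.
By the quadratic formula, v = (-15 ± √609) / -6, so v ≈ -1.613 or v ≈ 6.613.
Neither value makes a denominator zero (v ≠ -3, v ≠ 7), so both are valid.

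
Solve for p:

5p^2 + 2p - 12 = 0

p = -1.762 or p = 1.362

Discriminant: (2)^2 - 4*5*(-12) = 244.
Quadratic formula: p = (-2 +/- sqrt(244)) / 10.
So p = -1/5 + sqrt(61)/5 ~= 1.362 or p = -sqrt(61)/5 - 1/5 ~= -1.762.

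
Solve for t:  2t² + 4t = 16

Bring every term to one side: 2t² + 4t - 16 = 0.
Factor: 2(t - 2)(t + 4) = 0.
So t = 2 or t = -4.

t = -4 or t = 2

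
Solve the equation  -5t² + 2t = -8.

Rearrange to standard form: -5t² + 2t + 8 = 0.
Discriminant: (2)² − 4·(-5)·8 = 164.
Quadratic formula: t = (-2 ± √164) / (-10).
So t = 1/5 - √(41)/5 ≈ -1.0806 or t = 1/5 + √(41)/5 ≈ 1.4806.

t = -1.0806 or t = 1.4806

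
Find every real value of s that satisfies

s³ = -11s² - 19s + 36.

s = -8.1098 or s = -4 or s = 1.1098

Rearrange: s³ + 11s² + 19s - 36 = 0.
Possible rational roots are divisors of -36. Testing s = -4 gives 0, so (s + 4) is a factor.
Divide: s³ + 11s² + 19s - 36 = (s + 4)(s² + 7s - 9).
Apply the quadratic formula to s² + 7s - 9 = 0: s = (-7 ± √85)/2, i.e. s ≈ 1.1098 or s ≈ -8.1098.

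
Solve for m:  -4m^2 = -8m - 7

m = -0.6583 or m = 2.6583

Rearrange to standard form: -4m^2 + 8m + 7 = 0.
Discriminant: (8)^2 - 4*(-4)*7 = 176.
Quadratic formula: m = (-8 +/- sqrt(176)) / (-8).
So m = 1 - sqrt(11)/2 ~= -0.6583 or m = 1 + sqrt(11)/2 ~= 2.6583.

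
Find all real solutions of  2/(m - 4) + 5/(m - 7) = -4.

m = 3.25 or m = 6

Multiply both sides by (m - 4)(m - 7):
2(m - 7) + 5(m - 4) = -4(m - 4)(m - 7).
Expand and collect terms: -4m^2 + 37m - 78 = 0.
Factor or apply the quadratic formula: m = 3.25 or m = 6.
Neither value makes a denominator zero (m != 4, m != 7), so both are valid.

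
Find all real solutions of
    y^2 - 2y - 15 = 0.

Factor: (y - 5)(y + 3) = 0.
So y = 5 or y = -3.

y = -3 or y = 5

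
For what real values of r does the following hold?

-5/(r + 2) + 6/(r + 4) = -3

Multiply both sides by (r + 2)(r + 4):
-5(r + 4) + 6(r + 2) = -3(r + 2)(r + 4).
Expand and collect terms: -3r^2 - 19r - 16 = 0.
Factor or apply the quadratic formula: r = -5.3333 or r = -1.
Neither value makes a denominator zero (r != -2, r != -4), so both are valid.

r = -5.3333 or r = -1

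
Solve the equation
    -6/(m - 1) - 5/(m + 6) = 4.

Multiply both sides by (m - 1)(m + 6):
-6(m + 6) - 5(m - 1) = 4(m - 1)(m + 6).
Expand and collect terms: 4m^2 + 31m + 7 = 0.
By the quadratic formula, m = (-31 +/- sqrt(849)) / 8, so m ~= -0.2328 or m ~= -7.5172.
Neither value makes a denominator zero (m != 1, m != -6), so both are valid.

m = -7.5172 or m = -0.2328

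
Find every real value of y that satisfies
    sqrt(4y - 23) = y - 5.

y = 6 or y = 8

Square both sides: 4y - 23 = (y - 5)^2.
Expand and rearrange: y^2 - 14y + 48 = 0.
Solving gives y = 8 or y = 6.
Check each candidate in the original equation:
  y = 8: sqrt(9) = 3, while y - 5 = 3 — valid.
  y = 6: sqrt(1) = 1, while y - 5 = 1 — valid.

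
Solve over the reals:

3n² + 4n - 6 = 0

Discriminant: (4)² − 4·3·(-6) = 88.
Quadratic formula: n = (-4 ± √88) / 6.
So n = -2/3 + √(22)/3 ≈ 0.8968 or n = -√(22)/3 - 2/3 ≈ -2.2301.

n = -2.2301 or n = 0.8968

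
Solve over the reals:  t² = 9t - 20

Bring every term to one side: t² - 9t + 20 = 0.
Factor: (t - 5)(t - 4) = 0.
So t = 5 or t = 4.

t = 4 or t = 5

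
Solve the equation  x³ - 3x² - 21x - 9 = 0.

x = -3 or x = -0.4641 or x = 6.4641

Possible rational roots are divisors of -9. Testing x = -3 gives 0, so (x + 3) is a factor.
Divide: x³ - 3x² - 21x - 9 = (x + 3)(x² - 6x - 3).
Apply the quadratic formula to x² - 6x - 3 = 0: x = (6 ± √48)/2, i.e. x ≈ 6.4641 or x ≈ -0.4641.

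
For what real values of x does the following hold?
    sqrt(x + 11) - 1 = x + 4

Isolate the radical: sqrt(x + 11) = x + 5.
Square both sides: x + 11 = (x + 5)^2.
Expand and rearrange: x^2 + 9x + 14 = 0.
Solving gives x = -2 or x = -7.
Check each candidate in the original equation:
  x = -2: sqrt(9) = 3, while x + 5 = 3 — valid.
  x = -7: sqrt(4) = 2, while x + 5 = -2 — extraneous.

x = -2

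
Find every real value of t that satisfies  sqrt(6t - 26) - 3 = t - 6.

t = 5 or t = 7

Isolate the radical: sqrt(6t - 26) = t - 3.
Square both sides: 6t - 26 = (t - 3)^2.
Expand and rearrange: t^2 - 12t + 35 = 0.
Solving gives t = 7 or t = 5.
Check each candidate in the original equation:
  t = 7: sqrt(16) = 4, while t - 3 = 4 — valid.
  t = 5: sqrt(4) = 2, while t - 3 = 2 — valid.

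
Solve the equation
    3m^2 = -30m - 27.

Bring every term to one side: 3m^2 + 30m + 27 = 0.
Factor: 3(m + 1)(m + 9) = 0.
So m = -1 or m = -9.

m = -9 or m = -1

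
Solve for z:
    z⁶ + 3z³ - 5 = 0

z = -1.6125 or z = 1.0605

Let u = z³. The equation becomes u² + 3u - 5 = 0.
By the quadratic formula, u = -3/2 + √(29)/2 or u = -√(29)/2 - 3/2.
z³ = -3/2 + √(29)/2 gives z = ∛(-3/2 + √(29)/2) ≈ 1.0605.
z³ = -√(29)/2 - 3/2 gives z = -∛(3/2 + √(29)/2) ≈ -1.6125.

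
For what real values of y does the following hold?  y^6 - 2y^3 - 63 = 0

Let u = y^3. The equation becomes u^2 - 2u - 63 = 0.
Factor: (u - 9)(u + 7) = 0, so u = 9 or u = -7.
y^3 = 9 gives y = (9)^(1/3) ~= 2.0801.
y^3 = -7 gives y = -(7)^(1/3) ~= -1.9129.

y = -1.9129 or y = 2.0801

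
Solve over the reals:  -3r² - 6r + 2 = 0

r = -2.291 or r = 0.291

Discriminant: (-6)² − 4·(-3)·2 = 60.
Quadratic formula: r = (6 ± √60) / (-6).
So r = -√(15)/3 - 1 ≈ -2.291 or r = -1 + √(15)/3 ≈ 0.291.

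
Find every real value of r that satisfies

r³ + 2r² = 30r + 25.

Rearrange: r³ + 2r² - 30r - 25 = 0.
Possible rational roots are divisors of -25. Testing r = 5 gives 0, so (r - 5) is a factor.
Divide: r³ + 2r² - 30r - 25 = (r - 5)(r² + 7r + 5).
Apply the quadratic formula to r² + 7r + 5 = 0: r = (-7 ± √29)/2, i.e. r ≈ -0.8074 or r ≈ -6.1926.

r = -6.1926 or r = -0.8074 or r = 5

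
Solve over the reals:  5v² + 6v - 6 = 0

v = -1.849 or v = 0.649

Discriminant: (6)² − 4·5·(-6) = 156.
Quadratic formula: v = (-6 ± √156) / 10.
So v = -3/5 + √(39)/5 ≈ 0.649 or v = -√(39)/5 - 3/5 ≈ -1.849.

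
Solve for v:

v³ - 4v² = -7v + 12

Rearrange: v³ - 4v² + 7v - 12 = 0.
Possible rational roots are divisors of -12. Testing v = 3 gives 0, so (v - 3) is a factor.
Divide: v³ - 4v² + 7v - 12 = (v - 3)(v² - v + 4).
The quadratic v² - v + 4 has discriminant -15 < 0, so no further real roots.

v = 3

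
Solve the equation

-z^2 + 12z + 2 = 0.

z = -0.1644 or z = 12.1644

Discriminant: (12)^2 - 4*(-1)*2 = 152.
Quadratic formula: z = (-12 +/- sqrt(152)) / (-2).
So z = 6 - sqrt(38) ~= -0.1644 or z = 6 + sqrt(38) ~= 12.1644.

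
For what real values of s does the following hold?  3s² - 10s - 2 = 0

s = -0.1893 or s = 3.5226

Discriminant: (-10)² − 4·3·(-2) = 124.
Quadratic formula: s = (10 ± √124) / 6.
So s = 5/3 + √(31)/3 ≈ 3.5226 or s = 5/3 - √(31)/3 ≈ -0.1893.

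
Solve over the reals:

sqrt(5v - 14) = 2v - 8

v = 6

Square both sides: 5v - 14 = (2v - 8)^2.
Expand and rearrange: 4v^2 - 37v + 78 = 0.
Solving gives v = 6 or v = 3.25.
Check each candidate in the original equation:
  v = 6: sqrt(16) = 4, while 2v - 8 = 4 — valid.
  v = 3.25: sqrt(2.25) = 1.5, while 2v - 8 = -1.5 — extraneous.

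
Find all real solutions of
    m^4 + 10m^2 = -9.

Let u = m^2. The equation becomes u^2 + 10u + 9 = 0.
Factor: (u + 1)(u + 9) = 0, so u = -1 or u = -9.
m^2 = -1 < 0 has no real solution.
m^2 = -9 < 0 has no real solution.

No real solutions.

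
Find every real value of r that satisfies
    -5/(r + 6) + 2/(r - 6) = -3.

Multiply both sides by (r + 6)(r - 6):
-5(r - 6) + 2(r + 6) = -3(r + 6)(r - 6).
Expand and collect terms: -3r² + 3r + 66 = 0.
By the quadratic formula, r = (-3 ± √801) / -6, so r ≈ -4.217 or r ≈ 5.217.
Neither value makes a denominator zero (r ≠ -6, r ≠ 6), so both are valid.

r = -4.217 or r = 5.217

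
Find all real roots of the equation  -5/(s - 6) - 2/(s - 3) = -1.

Multiply both sides by (s - 6)(s - 3):
-5(s - 3) - 2(s - 6) = -(s - 6)(s - 3).
Expand and collect terms: -s^2 + 16s - 45 = 0.
By the quadratic formula, s = (-16 +/- sqrt(76)) / -2, so s ~= 3.6411 or s ~= 12.3589.
Neither value makes a denominator zero (s != 6, s != 3), so both are valid.

s = 3.6411 or s = 12.3589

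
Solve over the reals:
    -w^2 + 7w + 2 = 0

Discriminant: (7)^2 - 4*(-1)*2 = 57.
Quadratic formula: w = (-7 +/- sqrt(57)) / (-2).
So w = 7/2 - sqrt(57)/2 ~= -0.2749 or w = 7/2 + sqrt(57)/2 ~= 7.2749.

w = -0.2749 or w = 7.2749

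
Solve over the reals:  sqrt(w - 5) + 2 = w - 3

w = 5 or w = 6

Isolate the radical: sqrt(w - 5) = w - 5.
Square both sides: w - 5 = (w - 5)^2.
Expand and rearrange: w^2 - 11w + 30 = 0.
Solving gives w = 6 or w = 5.
Check each candidate in the original equation:
  w = 6: sqrt(1) = 1, while w - 5 = 1 — valid.
  w = 5: sqrt(0) = 0, while w - 5 = 0 — valid.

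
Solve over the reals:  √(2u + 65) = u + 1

Square both sides: 2u + 65 = (u + 1)².
Expand and rearrange: u² - 64 = 0.
Solving gives u = 8 or u = -8.
Check each candidate in the original equation:
  u = 8: √(81) = 9, while u + 1 = 9 — valid.
  u = -8: √(49) = 7, while u + 1 = -7 — extraneous.

u = 8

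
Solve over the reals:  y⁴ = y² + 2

Let u = y². The equation becomes u² - u - 2 = 0.
Factor: (u - 2)(u + 1) = 0, so u = 2 or u = -1.
y² = 2 gives y = ±√(2) ≈ ±1.4142.
y² = -1 < 0 has no real solution.

y = -1.4142 or y = 1.4142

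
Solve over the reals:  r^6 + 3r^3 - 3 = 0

r = -1.5593 or r = 0.9249

Let u = r^3. The equation becomes u^2 + 3u - 3 = 0.
By the quadratic formula, u = -3/2 + sqrt(21)/2 or u = -sqrt(21)/2 - 3/2.
r^3 = -3/2 + sqrt(21)/2 gives r = (-3/2 + sqrt(21)/2)^(1/3) ~= 0.9249.
r^3 = -sqrt(21)/2 - 3/2 gives r = -(3/2 + sqrt(21)/2)^(1/3) ~= -1.5593.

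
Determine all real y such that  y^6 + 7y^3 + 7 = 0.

y = -1.7958 or y = -1.0652

Let u = y^3. The equation becomes u^2 + 7u + 7 = 0.
By the quadratic formula, u = -7/2 + sqrt(21)/2 or u = -7/2 - sqrt(21)/2.
y^3 = -7/2 + sqrt(21)/2 gives y = -(7/2 - sqrt(21)/2)^(1/3) ~= -1.0652.
y^3 = -7/2 - sqrt(21)/2 gives y = -(sqrt(21)/2 + 7/2)^(1/3) ~= -1.7958.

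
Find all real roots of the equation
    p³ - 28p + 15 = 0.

Possible rational roots are divisors of 15. Testing p = 5 gives 0, so (p - 5) is a factor.
Divide: p³ - 28p + 15 = (p - 5)(p² + 5p - 3).
Apply the quadratic formula to p² + 5p - 3 = 0: p = (-5 ± √37)/2, i.e. p ≈ 0.5414 or p ≈ -5.5414.

p = -5.5414 or p = 0.5414 or p = 5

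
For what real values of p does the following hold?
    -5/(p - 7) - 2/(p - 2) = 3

Multiply both sides by (p - 7)(p - 2):
-5(p - 2) - 2(p - 7) = 3(p - 7)(p - 2).
Expand and collect terms: 3p^2 - 20p + 18 = 0.
By the quadratic formula, p = (20 +/- sqrt(184)) / 6, so p ~= 5.5941 or p ~= 1.0726.
Neither value makes a denominator zero (p != 7, p != 2), so both are valid.

p = 1.0726 or p = 5.5941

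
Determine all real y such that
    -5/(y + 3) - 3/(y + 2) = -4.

y = -2.5 or y = -0.5

Multiply both sides by (y + 3)(y + 2):
-5(y + 2) - 3(y + 3) = -4(y + 3)(y + 2).
Expand and collect terms: -4y^2 - 12y - 5 = 0.
Factor or apply the quadratic formula: y = -2.5 or y = -0.5.
Neither value makes a denominator zero (y != -3, y != -2), so both are valid.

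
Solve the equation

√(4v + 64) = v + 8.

v = 0

Square both sides: 4v + 64 = (v + 8)².
Expand and rearrange: v² + 12v = 0.
Solving gives v = 0 or v = -12.
Check each candidate in the original equation:
  v = 0: √(64) = 8, while v + 8 = 8 — valid.
  v = -12: √(16) = 4, while v + 8 = -4 — extraneous.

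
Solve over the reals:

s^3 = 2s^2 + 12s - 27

Rearrange: s^3 - 2s^2 - 12s + 27 = 0.
Possible rational roots are divisors of 27. Testing s = 3 gives 0, so (s - 3) is a factor.
Divide: s^3 - 2s^2 - 12s + 27 = (s - 3)(s^2 + s - 9).
Apply the quadratic formula to s^2 + s - 9 = 0: s = (-1 +/- sqrt(37))/2, i.e. s ~= 2.5414 or s ~= -3.5414.

s = -3.5414 or s = 2.5414 or s = 3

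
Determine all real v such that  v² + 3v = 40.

v = -8 or v = 5

Bring every term to one side: v² + 3v - 40 = 0.
Factor: (v + 8)(v - 5) = 0.
So v = -8 or v = 5.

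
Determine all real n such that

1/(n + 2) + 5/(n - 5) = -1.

n = -4.1926 or n = 1.1926

Multiply both sides by (n + 2)(n - 5):
(n - 5) + 5(n + 2) = -(n + 2)(n - 5).
Expand and collect terms: -n^2 - 3n + 5 = 0.
By the quadratic formula, n = (3 +/- sqrt(29)) / -2, so n ~= -4.1926 or n ~= 1.1926.
Neither value makes a denominator zero (n != -2, n != 5), so both are valid.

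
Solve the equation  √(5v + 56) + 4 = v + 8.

v = 5

Isolate the radical: √(5v + 56) = v + 4.
Square both sides: 5v + 56 = (v + 4)².
Expand and rearrange: v² + 3v - 40 = 0.
Solving gives v = 5 or v = -8.
Check each candidate in the original equation:
  v = 5: √(81) = 9, while v + 4 = 9 — valid.
  v = -8: √(16) = 4, while v + 4 = -4 — extraneous.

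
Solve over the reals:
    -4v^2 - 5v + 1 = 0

Discriminant: (-5)^2 - 4*(-4)*1 = 41.
Quadratic formula: v = (5 +/- sqrt(41)) / (-8).
So v = -sqrt(41)/8 - 5/8 ~= -1.4254 or v = -5/8 + sqrt(41)/8 ~= 0.1754.

v = -1.4254 or v = 0.1754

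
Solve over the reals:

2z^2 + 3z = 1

Rearrange to standard form: 2z^2 + 3z - 1 = 0.
Discriminant: (3)^2 - 4*2*(-1) = 17.
Quadratic formula: z = (-3 +/- sqrt(17)) / 4.
So z = -3/4 + sqrt(17)/4 ~= 0.2808 or z = -sqrt(17)/4 - 3/4 ~= -1.7808.

z = -1.7808 or z = 0.2808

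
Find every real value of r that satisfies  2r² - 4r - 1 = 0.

r = -0.2247 or r = 2.2247

Discriminant: (-4)² − 4·2·(-1) = 24.
Quadratic formula: r = (4 ± √24) / 4.
So r = 1 + √(6)/2 ≈ 2.2247 or r = 1 - √(6)/2 ≈ -0.2247.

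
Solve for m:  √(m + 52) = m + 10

m = -3

Square both sides: m + 52 = (m + 10)².
Expand and rearrange: m² + 19m + 48 = 0.
Solving gives m = -3 or m = -16.
Check each candidate in the original equation:
  m = -3: √(49) = 7, while m + 10 = 7 — valid.
  m = -16: √(36) = 6, while m + 10 = -6 — extraneous.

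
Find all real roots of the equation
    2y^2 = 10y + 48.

y = -3 or y = 8

Bring every term to one side: 2y^2 - 10y - 48 = 0.
Factor: 2(y + 3)(y - 8) = 0.
So y = -3 or y = 8.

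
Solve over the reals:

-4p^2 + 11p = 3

Rearrange to standard form: -4p^2 + 11p - 3 = 0.
Discriminant: (11)^2 - 4*(-4)*(-3) = 73.
Quadratic formula: p = (-11 +/- sqrt(73)) / (-8).
So p = 11/8 - sqrt(73)/8 ~= 0.307 or p = sqrt(73)/8 + 11/8 ~= 2.443.

p = 0.307 or p = 2.443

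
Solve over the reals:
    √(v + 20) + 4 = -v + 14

Isolate the radical: √(v + 20) = -v + 10.
Square both sides: v + 20 = (-v + 10)².
Expand and rearrange: v² - 21v + 80 = 0.
Solving gives v = 16 or v = 5.
Check each candidate in the original equation:
  v = 16: √(36) = 6, while -v + 10 = -6 — extraneous.
  v = 5: √(25) = 5, while -v + 10 = 5 — valid.

v = 5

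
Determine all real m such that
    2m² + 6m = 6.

Rearrange to standard form: 2m² + 6m - 6 = 0.
Discriminant: (6)² − 4·2·(-6) = 84.
Quadratic formula: m = (-6 ± √84) / 4.
So m = -3/2 + √(21)/2 ≈ 0.7913 or m = -√(21)/2 - 3/2 ≈ -3.7913.

m = -3.7913 or m = 0.7913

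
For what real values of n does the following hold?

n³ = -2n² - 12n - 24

Rearrange: n³ + 2n² + 12n + 24 = 0.
Possible rational roots are divisors of 24. Testing n = -2 gives 0, so (n + 2) is a factor.
Divide: n³ + 2n² + 12n + 24 = (n + 2)(n² + 12).
The quadratic n² + 12 has discriminant -48 < 0, so no further real roots.

n = -2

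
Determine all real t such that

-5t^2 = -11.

t = -1.4832 or t = 1.4832

Rearrange to standard form: -5t^2 + 11 = 0.
Discriminant: (0)^2 - 4*(-5)*11 = 220.
Quadratic formula: t = (0 +/- sqrt(220)) / (-10).
So t = -sqrt(55)/5 ~= -1.4832 or t = sqrt(55)/5 ~= 1.4832.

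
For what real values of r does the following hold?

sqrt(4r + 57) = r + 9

r = -2

Square both sides: 4r + 57 = (r + 9)^2.
Expand and rearrange: r^2 + 14r + 24 = 0.
Solving gives r = -2 or r = -12.
Check each candidate in the original equation:
  r = -2: sqrt(49) = 7, while r + 9 = 7 — valid.
  r = -12: sqrt(9) = 3, while r + 9 = -3 — extraneous.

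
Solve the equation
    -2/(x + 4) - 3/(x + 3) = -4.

Multiply both sides by (x + 4)(x + 3):
-2(x + 3) - 3(x + 4) = -4(x + 4)(x + 3).
Expand and collect terms: -4x^2 - 23x - 30 = 0.
Factor or apply the quadratic formula: x = -3.75 or x = -2.
Neither value makes a denominator zero (x != -4, x != -3), so both are valid.

x = -3.75 or x = -2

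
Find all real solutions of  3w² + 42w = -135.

w = -9 or w = -5

Bring every term to one side: 3w² + 42w + 135 = 0.
Factor: 3(w + 9)(w + 5) = 0.
So w = -9 or w = -5.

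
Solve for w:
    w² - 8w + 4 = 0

w = 0.5359 or w = 7.4641

Discriminant: (-8)² − 4·1·4 = 48.
Quadratic formula: w = (8 ± √48) / 2.
So w = 2·√(3) + 4 ≈ 7.4641 or w = 4 - 2·√(3) ≈ 0.5359.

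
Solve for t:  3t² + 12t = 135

t = -9 or t = 5

Bring every term to one side: 3t² + 12t - 135 = 0.
Factor: 3(t + 9)(t - 5) = 0.
So t = -9 or t = 5.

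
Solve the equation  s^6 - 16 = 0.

Let u = s^3. The equation becomes u^2 - 16 = 0.
Factor: (u + 4)(u - 4) = 0, so u = -4 or u = 4.
s^3 = -4 gives s = -(4)^(1/3) ~= -1.5874.
s^3 = 4 gives s = (4)^(1/3) ~= 1.5874.

s = -1.5874 or s = 1.5874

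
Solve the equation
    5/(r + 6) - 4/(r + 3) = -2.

Multiply both sides by (r + 6)(r + 3):
5(r + 3) - 4(r + 6) = -2(r + 6)(r + 3).
Expand and collect terms: -2r² - 19r - 27 = 0.
By the quadratic formula, r = (19 ± √145) / -4, so r ≈ -7.7604 or r ≈ -1.7396.
Neither value makes a denominator zero (r ≠ -6, r ≠ -3), so both are valid.

r = -7.7604 or r = -1.7396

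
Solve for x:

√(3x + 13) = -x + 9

Square both sides: 3x + 13 = (-x + 9)².
Expand and rearrange: x² - 21x + 68 = 0.
Solving gives x = 17 or x = 4.
Check each candidate in the original equation:
  x = 17: √(64) = 8, while -x + 9 = -8 — extraneous.
  x = 4: √(25) = 5, while -x + 9 = 5 — valid.

x = 4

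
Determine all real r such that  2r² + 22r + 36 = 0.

r = -9 or r = -2

Factor: 2(r + 9)(r + 2) = 0.
So r = -9 or r = -2.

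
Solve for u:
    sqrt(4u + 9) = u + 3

Square both sides: 4u + 9 = (u + 3)^2.
Expand and rearrange: u^2 + 2u = 0.
Solving gives u = 0 or u = -2.
Check each candidate in the original equation:
  u = 0: sqrt(9) = 3, while u + 3 = 3 — valid.
  u = -2: sqrt(1) = 1, while u + 3 = 1 — valid.

u = -2 or u = 0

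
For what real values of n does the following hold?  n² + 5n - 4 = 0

Discriminant: (5)² − 4·1·(-4) = 41.
Quadratic formula: n = (-5 ± √41) / 2.
So n = -5/2 + √(41)/2 ≈ 0.7016 or n = -√(41)/2 - 5/2 ≈ -5.7016.

n = -5.7016 or n = 0.7016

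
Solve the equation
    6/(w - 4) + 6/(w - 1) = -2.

Multiply both sides by (w - 4)(w - 1):
6(w - 1) + 6(w - 4) = -2(w - 4)(w - 1).
Expand and collect terms: -2w² - 2w + 22 = 0.
By the quadratic formula, w = (2 ± √180) / -4, so w ≈ -3.8541 or w ≈ 2.8541.
Neither value makes a denominator zero (w ≠ 4, w ≠ 1), so both are valid.

w = -3.8541 or w = 2.8541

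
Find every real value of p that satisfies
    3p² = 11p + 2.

Rearrange to standard form: 3p² - 11p - 2 = 0.
Discriminant: (-11)² − 4·3·(-2) = 145.
Quadratic formula: p = (11 ± √145) / 6.
So p = 11/6 + √(145)/6 ≈ 3.8403 or p = 11/6 - √(145)/6 ≈ -0.1736.

p = -0.1736 or p = 3.8403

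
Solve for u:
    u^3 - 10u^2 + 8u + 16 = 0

Possible rational roots are divisors of 16. Testing u = 2 gives 0, so (u - 2) is a factor.
Divide: u^3 - 10u^2 + 8u + 16 = (u - 2)(u^2 - 8u - 8).
Apply the quadratic formula to u^2 - 8u - 8 = 0: u = (8 +/- sqrt(96))/2, i.e. u ~= 8.899 or u ~= -0.899.

u = -0.899 or u = 2 or u = 8.899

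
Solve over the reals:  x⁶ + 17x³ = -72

Let u = x³. The equation becomes u² + 17u + 72 = 0.
Factor: (u + 9)(u + 8) = 0, so u = -9 or u = -8.
x³ = -9 gives x = -∛(9) ≈ -2.0801.
x³ = -8 gives x = -2.

x = -2.0801 or x = -2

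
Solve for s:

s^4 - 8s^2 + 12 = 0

s = -2.4495 or s = -1.4142 or s = 1.4142 or s = 2.4495

Let u = s^2. The equation becomes u^2 - 8u + 12 = 0.
Factor: (u - 2)(u - 6) = 0, so u = 2 or u = 6.
s^2 = 2 gives s = +/-sqrt(2) ~= +/-1.4142.
s^2 = 6 gives s = +/-sqrt(6) ~= +/-2.4495.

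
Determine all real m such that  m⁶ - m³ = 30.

Let u = m³. The equation becomes u² - u - 30 = 0.
Factor: (u - 6)(u + 5) = 0, so u = 6 or u = -5.
m³ = 6 gives m = ∛(6) ≈ 1.8171.
m³ = -5 gives m = -∛(5) ≈ -1.71.

m = -1.71 or m = 1.8171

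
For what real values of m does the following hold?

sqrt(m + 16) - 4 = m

m = 0

Isolate the radical: sqrt(m + 16) = m + 4.
Square both sides: m + 16 = (m + 4)^2.
Expand and rearrange: m^2 + 7m = 0.
Solving gives m = 0 or m = -7.
Check each candidate in the original equation:
  m = 0: sqrt(16) = 4, while m + 4 = 4 — valid.
  m = -7: sqrt(9) = 3, while m + 4 = -3 — extraneous.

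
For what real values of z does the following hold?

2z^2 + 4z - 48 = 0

z = -6 or z = 4

Factor: 2(z + 6)(z - 4) = 0.
So z = -6 or z = 4.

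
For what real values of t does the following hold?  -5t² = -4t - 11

Rearrange to standard form: -5t² + 4t + 11 = 0.
Discriminant: (4)² − 4·(-5)·11 = 236.
Quadratic formula: t = (-4 ± √236) / (-10).
So t = 2/5 - √(59)/5 ≈ -1.1362 or t = 2/5 + √(59)/5 ≈ 1.9362.

t = -1.1362 or t = 1.9362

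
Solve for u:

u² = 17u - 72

Bring every term to one side: u² - 17u + 72 = 0.
Factor: (u - 9)(u - 8) = 0.
So u = 9 or u = 8.

u = 8 or u = 9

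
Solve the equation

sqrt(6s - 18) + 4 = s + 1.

Isolate the radical: sqrt(6s - 18) = s - 3.
Square both sides: 6s - 18 = (s - 3)^2.
Expand and rearrange: s^2 - 12s + 27 = 0.
Solving gives s = 9 or s = 3.
Check each candidate in the original equation:
  s = 9: sqrt(36) = 6, while s - 3 = 6 — valid.
  s = 3: sqrt(0) = 0, while s - 3 = 0 — valid.

s = 3 or s = 9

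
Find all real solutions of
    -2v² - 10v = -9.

Rearrange to standard form: -2v² - 10v + 9 = 0.
Discriminant: (-10)² − 4·(-2)·9 = 172.
Quadratic formula: v = (10 ± √172) / (-4).
So v = -√(43)/2 - 5/2 ≈ -5.7787 or v = -5/2 + √(43)/2 ≈ 0.7787.

v = -5.7787 or v = 0.7787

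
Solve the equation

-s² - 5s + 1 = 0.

s = -5.1926 or s = 0.1926

Discriminant: (-5)² − 4·(-1)·1 = 29.
Quadratic formula: s = (5 ± √29) / (-2).
So s = -√(29)/2 - 5/2 ≈ -5.1926 or s = -5/2 + √(29)/2 ≈ 0.1926.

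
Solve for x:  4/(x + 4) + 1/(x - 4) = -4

x = -5.0285 or x = 3.7785

Multiply both sides by (x + 4)(x - 4):
4(x - 4) + (x + 4) = -4(x + 4)(x - 4).
Expand and collect terms: -4x² - 5x + 76 = 0.
By the quadratic formula, x = (5 ± √1241) / -8, so x ≈ -5.0285 or x ≈ 3.7785.
Neither value makes a denominator zero (x ≠ -4, x ≠ 4), so both are valid.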